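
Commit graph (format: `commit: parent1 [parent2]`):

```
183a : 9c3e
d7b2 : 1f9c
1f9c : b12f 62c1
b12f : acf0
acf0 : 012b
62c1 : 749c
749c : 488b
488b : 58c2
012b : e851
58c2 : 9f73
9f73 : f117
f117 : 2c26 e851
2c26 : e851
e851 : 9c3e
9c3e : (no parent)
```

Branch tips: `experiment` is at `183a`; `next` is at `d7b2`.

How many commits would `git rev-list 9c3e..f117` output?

3

Reachable from f117: {2c26, 9c3e, e851, f117}.
Reachable from 9c3e: {9c3e}.
In f117's history but not 9c3e's: {2c26, e851, f117} — 3 commits.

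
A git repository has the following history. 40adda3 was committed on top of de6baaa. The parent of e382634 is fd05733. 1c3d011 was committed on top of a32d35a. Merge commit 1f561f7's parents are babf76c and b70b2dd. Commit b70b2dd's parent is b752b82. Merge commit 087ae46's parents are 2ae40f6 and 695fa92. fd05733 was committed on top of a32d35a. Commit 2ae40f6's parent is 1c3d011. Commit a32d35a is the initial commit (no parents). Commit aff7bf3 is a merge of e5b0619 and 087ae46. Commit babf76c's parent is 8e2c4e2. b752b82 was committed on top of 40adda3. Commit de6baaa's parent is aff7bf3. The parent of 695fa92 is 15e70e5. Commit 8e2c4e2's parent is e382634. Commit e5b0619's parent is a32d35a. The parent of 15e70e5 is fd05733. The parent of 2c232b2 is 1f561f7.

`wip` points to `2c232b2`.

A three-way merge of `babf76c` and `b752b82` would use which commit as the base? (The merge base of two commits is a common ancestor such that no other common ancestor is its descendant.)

fd05733

Ancestors of babf76c: {8e2c4e2, a32d35a, babf76c, e382634, fd05733}.
Ancestors of b752b82: {087ae46, 15e70e5, 1c3d011, 2ae40f6, 40adda3, 695fa92, a32d35a, aff7bf3, b752b82, de6baaa, e5b0619, fd05733}.
Common ancestors: {a32d35a, fd05733}.
Among these, fd05733 is not an ancestor of any other common ancestor — it is the merge base.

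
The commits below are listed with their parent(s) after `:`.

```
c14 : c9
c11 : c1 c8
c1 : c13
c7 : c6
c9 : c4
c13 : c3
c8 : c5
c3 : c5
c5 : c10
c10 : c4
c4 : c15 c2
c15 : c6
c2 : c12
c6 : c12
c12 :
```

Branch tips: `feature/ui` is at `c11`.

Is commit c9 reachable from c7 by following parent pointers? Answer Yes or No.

Ancestors of c7: {c12, c6, c7}.
c9 is not in that set, so it is not an ancestor of c7.

No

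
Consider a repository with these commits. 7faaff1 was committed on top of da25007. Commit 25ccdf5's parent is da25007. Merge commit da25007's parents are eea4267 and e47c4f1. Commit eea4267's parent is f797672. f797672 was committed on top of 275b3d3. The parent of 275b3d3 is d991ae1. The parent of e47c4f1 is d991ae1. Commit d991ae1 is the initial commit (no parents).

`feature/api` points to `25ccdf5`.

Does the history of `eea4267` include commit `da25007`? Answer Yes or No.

No

Ancestors of eea4267: {275b3d3, d991ae1, eea4267, f797672}.
da25007 is not in that set, so it is not an ancestor of eea4267.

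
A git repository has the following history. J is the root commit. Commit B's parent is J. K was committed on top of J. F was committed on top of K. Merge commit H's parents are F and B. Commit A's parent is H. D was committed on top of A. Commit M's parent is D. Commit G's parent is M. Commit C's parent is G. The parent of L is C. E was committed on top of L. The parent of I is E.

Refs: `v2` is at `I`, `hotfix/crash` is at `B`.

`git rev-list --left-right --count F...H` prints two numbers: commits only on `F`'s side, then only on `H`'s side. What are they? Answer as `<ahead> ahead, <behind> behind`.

Reachable from F: {F, J, K}.
Reachable from H: {B, F, H, J, K}.
Only in F's history (ahead): {} — 0.
Only in H's history (behind): {B, H} — 2.

0 ahead, 2 behind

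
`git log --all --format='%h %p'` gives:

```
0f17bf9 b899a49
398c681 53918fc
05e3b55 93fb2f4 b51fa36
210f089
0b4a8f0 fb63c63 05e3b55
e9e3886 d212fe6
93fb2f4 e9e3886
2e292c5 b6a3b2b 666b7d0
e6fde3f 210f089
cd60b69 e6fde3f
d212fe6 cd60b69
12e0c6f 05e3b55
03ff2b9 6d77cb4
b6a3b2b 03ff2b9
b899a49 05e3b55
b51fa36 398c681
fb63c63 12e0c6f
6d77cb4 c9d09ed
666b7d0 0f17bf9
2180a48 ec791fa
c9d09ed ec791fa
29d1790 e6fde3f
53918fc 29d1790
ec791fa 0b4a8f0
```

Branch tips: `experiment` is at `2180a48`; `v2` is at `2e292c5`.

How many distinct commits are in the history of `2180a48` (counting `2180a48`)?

Walking parent pointers from 2180a48: reachable set = {05e3b55, 0b4a8f0, 12e0c6f, 210f089, 2180a48, 29d1790, 398c681, 53918fc, 93fb2f4, b51fa36, cd60b69, d212fe6, e6fde3f, e9e3886, ec791fa, fb63c63}.
That is 16 commits.

16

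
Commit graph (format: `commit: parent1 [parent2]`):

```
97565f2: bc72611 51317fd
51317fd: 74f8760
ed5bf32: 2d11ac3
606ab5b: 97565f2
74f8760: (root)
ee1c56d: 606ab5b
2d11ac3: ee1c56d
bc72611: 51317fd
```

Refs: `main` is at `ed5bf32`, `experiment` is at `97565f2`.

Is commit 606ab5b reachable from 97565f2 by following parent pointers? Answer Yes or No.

No

Ancestors of 97565f2: {51317fd, 74f8760, 97565f2, bc72611}.
606ab5b is not in that set, so it is not an ancestor of 97565f2.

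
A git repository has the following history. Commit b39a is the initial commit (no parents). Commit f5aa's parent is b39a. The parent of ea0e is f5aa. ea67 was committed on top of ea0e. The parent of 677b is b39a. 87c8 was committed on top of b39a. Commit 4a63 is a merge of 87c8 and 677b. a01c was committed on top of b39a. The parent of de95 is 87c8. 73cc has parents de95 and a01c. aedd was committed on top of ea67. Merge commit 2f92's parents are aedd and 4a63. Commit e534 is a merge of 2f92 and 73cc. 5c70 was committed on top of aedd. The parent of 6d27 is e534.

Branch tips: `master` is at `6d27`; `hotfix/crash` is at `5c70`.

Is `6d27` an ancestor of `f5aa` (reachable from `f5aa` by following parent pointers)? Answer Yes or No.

No

Ancestors of f5aa: {b39a, f5aa}.
6d27 is not in that set, so it is not an ancestor of f5aa.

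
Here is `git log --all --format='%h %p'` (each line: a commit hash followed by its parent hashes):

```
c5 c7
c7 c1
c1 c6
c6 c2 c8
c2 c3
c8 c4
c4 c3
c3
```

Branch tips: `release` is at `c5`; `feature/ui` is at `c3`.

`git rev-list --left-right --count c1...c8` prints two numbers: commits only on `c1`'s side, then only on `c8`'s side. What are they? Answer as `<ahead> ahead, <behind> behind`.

Reachable from c1: {c1, c2, c3, c4, c6, c8}.
Reachable from c8: {c3, c4, c8}.
Only in c1's history (ahead): {c1, c2, c6} — 3.
Only in c8's history (behind): {} — 0.

3 ahead, 0 behind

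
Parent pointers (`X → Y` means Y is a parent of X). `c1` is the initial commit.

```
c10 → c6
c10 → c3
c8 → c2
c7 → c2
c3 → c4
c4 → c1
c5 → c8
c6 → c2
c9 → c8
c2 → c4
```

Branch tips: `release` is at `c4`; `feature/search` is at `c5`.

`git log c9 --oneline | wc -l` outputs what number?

5

Walking parent pointers from c9: reachable set = {c1, c2, c4, c8, c9}.
That is 5 commits.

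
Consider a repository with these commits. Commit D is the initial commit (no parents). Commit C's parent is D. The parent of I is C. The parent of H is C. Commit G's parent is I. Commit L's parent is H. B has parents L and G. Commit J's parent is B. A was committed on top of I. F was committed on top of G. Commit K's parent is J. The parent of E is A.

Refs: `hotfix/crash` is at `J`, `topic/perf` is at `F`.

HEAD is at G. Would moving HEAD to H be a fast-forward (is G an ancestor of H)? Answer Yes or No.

A fast-forward from G to H is possible iff G is an ancestor of H.
Ancestors of H: {C, D, H}.
G is not among them, so fast-forward is not possible.

No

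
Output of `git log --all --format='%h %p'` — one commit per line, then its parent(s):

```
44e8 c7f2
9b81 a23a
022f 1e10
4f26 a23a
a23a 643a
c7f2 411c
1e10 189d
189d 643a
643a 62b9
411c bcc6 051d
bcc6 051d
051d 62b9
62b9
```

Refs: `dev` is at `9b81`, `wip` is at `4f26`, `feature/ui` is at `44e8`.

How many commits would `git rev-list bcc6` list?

Walking parent pointers from bcc6: reachable set = {051d, 62b9, bcc6}.
That is 3 commits.

3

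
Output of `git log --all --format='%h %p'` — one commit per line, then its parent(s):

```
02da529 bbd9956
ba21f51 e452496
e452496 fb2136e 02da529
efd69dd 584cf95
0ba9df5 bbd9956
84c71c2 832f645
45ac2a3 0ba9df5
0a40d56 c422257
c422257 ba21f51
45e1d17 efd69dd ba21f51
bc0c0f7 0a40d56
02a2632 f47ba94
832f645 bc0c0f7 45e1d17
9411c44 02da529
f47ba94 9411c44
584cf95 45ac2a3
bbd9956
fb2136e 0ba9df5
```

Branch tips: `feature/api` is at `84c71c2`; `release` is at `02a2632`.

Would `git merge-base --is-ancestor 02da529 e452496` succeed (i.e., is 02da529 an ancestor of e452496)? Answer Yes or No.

Yes

Ancestors of e452496 (commits reachable by following parents): {02da529, 0ba9df5, bbd9956, e452496, fb2136e}.
02da529 is in that set, so it is an ancestor of e452496.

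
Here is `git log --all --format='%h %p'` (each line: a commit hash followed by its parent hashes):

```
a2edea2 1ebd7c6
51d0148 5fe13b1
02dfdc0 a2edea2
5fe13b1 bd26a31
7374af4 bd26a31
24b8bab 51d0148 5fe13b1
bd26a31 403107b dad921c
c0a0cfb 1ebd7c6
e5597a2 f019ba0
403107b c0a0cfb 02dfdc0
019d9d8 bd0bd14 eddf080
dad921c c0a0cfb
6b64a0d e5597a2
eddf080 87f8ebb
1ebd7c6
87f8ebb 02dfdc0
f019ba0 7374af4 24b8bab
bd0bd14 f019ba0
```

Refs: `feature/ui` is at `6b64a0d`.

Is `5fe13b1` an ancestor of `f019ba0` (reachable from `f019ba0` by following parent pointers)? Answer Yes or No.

Ancestors of f019ba0 (commits reachable by following parents): {02dfdc0, 1ebd7c6, 24b8bab, 403107b, 51d0148, 5fe13b1, 7374af4, a2edea2, bd26a31, c0a0cfb, dad921c, f019ba0}.
5fe13b1 is in that set, so it is an ancestor of f019ba0.

Yes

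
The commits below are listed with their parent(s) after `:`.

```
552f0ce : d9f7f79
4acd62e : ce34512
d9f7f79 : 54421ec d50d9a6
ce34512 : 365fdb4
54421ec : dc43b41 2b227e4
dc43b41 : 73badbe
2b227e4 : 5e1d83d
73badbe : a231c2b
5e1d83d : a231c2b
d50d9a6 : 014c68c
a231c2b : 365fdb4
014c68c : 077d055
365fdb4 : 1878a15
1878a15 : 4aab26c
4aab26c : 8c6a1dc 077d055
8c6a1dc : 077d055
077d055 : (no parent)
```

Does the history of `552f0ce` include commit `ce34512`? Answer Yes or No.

Ancestors of 552f0ce: {014c68c, 077d055, 1878a15, 2b227e4, 365fdb4, 4aab26c, 54421ec, 552f0ce, 5e1d83d, 73badbe, 8c6a1dc, a231c2b, d50d9a6, d9f7f79, dc43b41}.
ce34512 is not in that set, so it is not an ancestor of 552f0ce.

No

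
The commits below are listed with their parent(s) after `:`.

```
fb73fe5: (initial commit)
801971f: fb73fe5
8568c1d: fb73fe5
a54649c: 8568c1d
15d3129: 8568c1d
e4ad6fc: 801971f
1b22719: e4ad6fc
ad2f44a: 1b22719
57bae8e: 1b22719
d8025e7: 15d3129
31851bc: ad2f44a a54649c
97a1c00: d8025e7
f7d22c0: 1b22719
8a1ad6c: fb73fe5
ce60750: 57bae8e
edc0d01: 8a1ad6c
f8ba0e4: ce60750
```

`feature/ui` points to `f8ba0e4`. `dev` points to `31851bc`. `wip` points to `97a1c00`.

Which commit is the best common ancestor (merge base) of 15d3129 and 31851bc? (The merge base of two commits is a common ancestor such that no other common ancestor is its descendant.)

8568c1d

Ancestors of 15d3129: {15d3129, 8568c1d, fb73fe5}.
Ancestors of 31851bc: {1b22719, 31851bc, 801971f, 8568c1d, a54649c, ad2f44a, e4ad6fc, fb73fe5}.
Common ancestors: {8568c1d, fb73fe5}.
Among these, 8568c1d is not an ancestor of any other common ancestor — it is the merge base.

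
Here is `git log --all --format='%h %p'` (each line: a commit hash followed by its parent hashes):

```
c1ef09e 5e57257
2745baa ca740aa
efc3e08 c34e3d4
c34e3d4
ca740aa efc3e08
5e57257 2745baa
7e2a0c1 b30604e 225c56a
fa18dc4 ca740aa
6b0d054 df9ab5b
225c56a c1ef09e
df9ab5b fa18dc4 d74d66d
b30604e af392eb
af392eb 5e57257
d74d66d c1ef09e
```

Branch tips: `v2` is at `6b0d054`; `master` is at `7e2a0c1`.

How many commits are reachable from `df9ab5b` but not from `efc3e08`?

7

Reachable from df9ab5b: {2745baa, 5e57257, c1ef09e, c34e3d4, ca740aa, d74d66d, df9ab5b, efc3e08, fa18dc4}.
Reachable from efc3e08: {c34e3d4, efc3e08}.
In df9ab5b's history but not efc3e08's: {2745baa, 5e57257, c1ef09e, ca740aa, d74d66d, df9ab5b, fa18dc4} — 7 commits.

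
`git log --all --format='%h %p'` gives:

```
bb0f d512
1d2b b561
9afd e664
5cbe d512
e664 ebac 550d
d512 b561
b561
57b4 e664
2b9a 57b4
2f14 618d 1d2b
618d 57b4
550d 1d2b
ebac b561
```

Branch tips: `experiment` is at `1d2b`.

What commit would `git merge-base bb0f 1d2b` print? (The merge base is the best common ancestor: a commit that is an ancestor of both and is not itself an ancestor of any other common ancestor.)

Ancestors of bb0f: {b561, bb0f, d512}.
Ancestors of 1d2b: {1d2b, b561}.
Common ancestors: {b561}.
The only common ancestor is b561, so it is the merge base.

b561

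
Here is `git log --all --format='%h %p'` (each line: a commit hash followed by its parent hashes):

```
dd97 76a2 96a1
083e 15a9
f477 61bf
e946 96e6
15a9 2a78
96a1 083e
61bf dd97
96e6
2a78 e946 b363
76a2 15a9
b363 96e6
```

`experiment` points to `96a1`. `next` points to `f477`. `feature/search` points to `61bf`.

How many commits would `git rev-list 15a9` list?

Walking parent pointers from 15a9: reachable set = {15a9, 2a78, 96e6, b363, e946}.
That is 5 commits.

5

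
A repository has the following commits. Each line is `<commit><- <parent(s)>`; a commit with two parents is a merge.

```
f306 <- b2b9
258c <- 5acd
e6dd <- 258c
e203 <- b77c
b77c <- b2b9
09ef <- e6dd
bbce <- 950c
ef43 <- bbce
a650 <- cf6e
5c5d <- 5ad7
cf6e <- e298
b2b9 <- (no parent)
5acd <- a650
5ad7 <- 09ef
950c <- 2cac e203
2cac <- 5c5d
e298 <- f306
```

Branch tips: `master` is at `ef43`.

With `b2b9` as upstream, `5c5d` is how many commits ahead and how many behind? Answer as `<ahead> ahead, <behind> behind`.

Reachable from 5c5d: {09ef, 258c, 5acd, 5ad7, 5c5d, a650, b2b9, cf6e, e298, e6dd, f306}.
Reachable from b2b9: {b2b9}.
Only in 5c5d's history (ahead): {09ef, 258c, 5acd, 5ad7, 5c5d, a650, cf6e, e298, e6dd, f306} — 10.
Only in b2b9's history (behind): {} — 0.

10 ahead, 0 behind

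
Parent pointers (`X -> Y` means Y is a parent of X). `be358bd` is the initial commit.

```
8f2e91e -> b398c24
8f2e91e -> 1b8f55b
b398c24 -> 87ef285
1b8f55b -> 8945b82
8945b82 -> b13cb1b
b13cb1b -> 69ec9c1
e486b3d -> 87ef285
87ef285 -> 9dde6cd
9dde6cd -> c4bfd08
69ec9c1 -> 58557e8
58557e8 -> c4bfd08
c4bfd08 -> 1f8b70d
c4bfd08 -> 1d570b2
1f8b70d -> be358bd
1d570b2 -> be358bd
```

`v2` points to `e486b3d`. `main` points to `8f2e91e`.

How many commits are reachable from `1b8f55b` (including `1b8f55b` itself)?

Walking parent pointers from 1b8f55b: reachable set = {1b8f55b, 1d570b2, 1f8b70d, 58557e8, 69ec9c1, 8945b82, b13cb1b, be358bd, c4bfd08}.
That is 9 commits.

9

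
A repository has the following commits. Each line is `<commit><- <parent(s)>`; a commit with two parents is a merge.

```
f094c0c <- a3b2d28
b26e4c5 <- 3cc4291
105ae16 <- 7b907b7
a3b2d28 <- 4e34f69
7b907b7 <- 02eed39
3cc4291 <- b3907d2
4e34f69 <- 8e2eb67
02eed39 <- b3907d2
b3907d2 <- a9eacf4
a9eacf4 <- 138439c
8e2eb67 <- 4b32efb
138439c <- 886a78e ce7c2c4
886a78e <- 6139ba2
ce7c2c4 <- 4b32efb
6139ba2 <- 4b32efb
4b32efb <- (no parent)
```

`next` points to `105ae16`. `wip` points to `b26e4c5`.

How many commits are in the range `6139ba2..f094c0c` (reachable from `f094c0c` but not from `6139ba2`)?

Reachable from f094c0c: {4b32efb, 4e34f69, 8e2eb67, a3b2d28, f094c0c}.
Reachable from 6139ba2: {4b32efb, 6139ba2}.
In f094c0c's history but not 6139ba2's: {4e34f69, 8e2eb67, a3b2d28, f094c0c} — 4 commits.

4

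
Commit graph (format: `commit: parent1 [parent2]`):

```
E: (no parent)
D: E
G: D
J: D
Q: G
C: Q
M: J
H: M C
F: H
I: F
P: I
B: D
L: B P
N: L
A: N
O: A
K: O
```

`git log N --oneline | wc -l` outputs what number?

Walking parent pointers from N: reachable set = {B, C, D, E, F, G, H, I, J, L, M, N, P, Q}.
That is 14 commits.

14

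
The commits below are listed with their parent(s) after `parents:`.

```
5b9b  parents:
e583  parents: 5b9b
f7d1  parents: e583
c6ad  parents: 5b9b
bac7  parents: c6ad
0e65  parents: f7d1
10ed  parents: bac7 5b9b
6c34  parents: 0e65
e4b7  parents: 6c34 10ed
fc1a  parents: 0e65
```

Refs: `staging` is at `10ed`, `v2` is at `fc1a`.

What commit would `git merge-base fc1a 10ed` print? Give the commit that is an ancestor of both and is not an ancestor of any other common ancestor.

Ancestors of fc1a: {0e65, 5b9b, e583, f7d1, fc1a}.
Ancestors of 10ed: {10ed, 5b9b, bac7, c6ad}.
Common ancestors: {5b9b}.
The only common ancestor is 5b9b, so it is the merge base.

5b9b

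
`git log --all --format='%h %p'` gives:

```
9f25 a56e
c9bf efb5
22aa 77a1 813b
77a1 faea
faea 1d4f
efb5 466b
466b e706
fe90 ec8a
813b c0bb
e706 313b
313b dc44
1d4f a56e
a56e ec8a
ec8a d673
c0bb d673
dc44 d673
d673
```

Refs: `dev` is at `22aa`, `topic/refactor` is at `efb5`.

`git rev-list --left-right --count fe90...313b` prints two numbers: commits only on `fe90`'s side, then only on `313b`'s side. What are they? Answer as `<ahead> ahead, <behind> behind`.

Reachable from fe90: {d673, ec8a, fe90}.
Reachable from 313b: {313b, d673, dc44}.
Only in fe90's history (ahead): {ec8a, fe90} — 2.
Only in 313b's history (behind): {313b, dc44} — 2.

2 ahead, 2 behind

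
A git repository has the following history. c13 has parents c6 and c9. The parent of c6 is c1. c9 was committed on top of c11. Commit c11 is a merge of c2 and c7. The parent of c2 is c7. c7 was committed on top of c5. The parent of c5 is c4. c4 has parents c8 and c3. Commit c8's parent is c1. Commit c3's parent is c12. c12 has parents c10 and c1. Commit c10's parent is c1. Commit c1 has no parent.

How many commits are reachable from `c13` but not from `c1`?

Reachable from c13: {c1, c10, c11, c12, c13, c2, c3, c4, c5, c6, c7, c8, c9}.
Reachable from c1: {c1}.
In c13's history but not c1's: {c10, c11, c12, c13, c2, c3, c4, c5, c6, c7, c8, c9} — 12 commits.

12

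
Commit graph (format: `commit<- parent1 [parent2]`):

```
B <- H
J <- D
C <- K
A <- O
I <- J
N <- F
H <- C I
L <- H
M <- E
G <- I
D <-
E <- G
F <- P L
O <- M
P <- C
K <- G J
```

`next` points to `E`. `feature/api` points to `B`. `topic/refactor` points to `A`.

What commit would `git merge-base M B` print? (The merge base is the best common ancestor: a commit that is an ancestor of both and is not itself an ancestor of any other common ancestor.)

Ancestors of M: {D, E, G, I, J, M}.
Ancestors of B: {B, C, D, G, H, I, J, K}.
Common ancestors: {D, G, I, J}.
Among these, G is not an ancestor of any other common ancestor — it is the merge base.

G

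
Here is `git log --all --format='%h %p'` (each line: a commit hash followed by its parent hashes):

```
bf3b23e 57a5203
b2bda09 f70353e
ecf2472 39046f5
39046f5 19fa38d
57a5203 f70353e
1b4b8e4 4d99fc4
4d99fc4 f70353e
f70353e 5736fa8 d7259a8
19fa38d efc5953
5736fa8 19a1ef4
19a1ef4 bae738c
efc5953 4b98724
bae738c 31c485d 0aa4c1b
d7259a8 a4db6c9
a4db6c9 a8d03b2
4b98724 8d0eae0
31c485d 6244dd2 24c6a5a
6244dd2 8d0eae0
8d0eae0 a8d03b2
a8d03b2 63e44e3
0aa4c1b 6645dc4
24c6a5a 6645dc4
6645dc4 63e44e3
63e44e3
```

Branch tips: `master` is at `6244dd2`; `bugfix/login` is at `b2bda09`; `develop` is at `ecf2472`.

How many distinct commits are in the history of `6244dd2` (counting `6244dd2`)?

Walking parent pointers from 6244dd2: reachable set = {6244dd2, 63e44e3, 8d0eae0, a8d03b2}.
That is 4 commits.

4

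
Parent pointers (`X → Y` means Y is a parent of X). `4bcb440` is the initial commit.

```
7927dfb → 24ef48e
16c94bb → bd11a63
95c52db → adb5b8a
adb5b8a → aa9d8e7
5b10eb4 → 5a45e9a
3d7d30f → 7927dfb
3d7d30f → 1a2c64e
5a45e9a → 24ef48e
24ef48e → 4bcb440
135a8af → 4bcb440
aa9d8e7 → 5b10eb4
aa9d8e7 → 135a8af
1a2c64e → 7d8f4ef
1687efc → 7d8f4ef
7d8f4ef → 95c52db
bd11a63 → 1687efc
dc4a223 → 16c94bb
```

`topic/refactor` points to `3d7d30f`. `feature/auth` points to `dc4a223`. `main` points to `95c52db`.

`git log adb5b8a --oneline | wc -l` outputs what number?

7

Walking parent pointers from adb5b8a: reachable set = {135a8af, 24ef48e, 4bcb440, 5a45e9a, 5b10eb4, aa9d8e7, adb5b8a}.
That is 7 commits.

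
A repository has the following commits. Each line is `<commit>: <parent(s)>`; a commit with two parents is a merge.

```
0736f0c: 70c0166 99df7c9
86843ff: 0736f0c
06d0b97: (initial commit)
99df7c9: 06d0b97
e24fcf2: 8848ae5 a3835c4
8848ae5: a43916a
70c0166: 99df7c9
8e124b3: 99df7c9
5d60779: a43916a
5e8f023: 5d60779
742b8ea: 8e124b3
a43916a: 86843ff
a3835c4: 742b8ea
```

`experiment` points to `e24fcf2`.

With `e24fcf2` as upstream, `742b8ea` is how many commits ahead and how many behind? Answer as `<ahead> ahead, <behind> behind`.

Reachable from 742b8ea: {06d0b97, 742b8ea, 8e124b3, 99df7c9}.
Reachable from e24fcf2: {06d0b97, 0736f0c, 70c0166, 742b8ea, 86843ff, 8848ae5, 8e124b3, 99df7c9, a3835c4, a43916a, e24fcf2}.
Only in 742b8ea's history (ahead): {} — 0.
Only in e24fcf2's history (behind): {0736f0c, 70c0166, 86843ff, 8848ae5, a3835c4, a43916a, e24fcf2} — 7.

0 ahead, 7 behind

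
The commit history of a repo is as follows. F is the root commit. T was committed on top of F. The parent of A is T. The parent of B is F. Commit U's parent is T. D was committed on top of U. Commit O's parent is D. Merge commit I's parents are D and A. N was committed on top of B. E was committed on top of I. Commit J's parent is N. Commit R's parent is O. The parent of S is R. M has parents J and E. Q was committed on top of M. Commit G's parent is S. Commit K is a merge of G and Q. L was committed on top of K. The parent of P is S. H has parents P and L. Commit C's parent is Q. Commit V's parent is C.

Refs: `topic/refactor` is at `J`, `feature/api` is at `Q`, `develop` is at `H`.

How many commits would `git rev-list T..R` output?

Reachable from R: {D, F, O, R, T, U}.
Reachable from T: {F, T}.
In R's history but not T's: {D, O, R, U} — 4 commits.

4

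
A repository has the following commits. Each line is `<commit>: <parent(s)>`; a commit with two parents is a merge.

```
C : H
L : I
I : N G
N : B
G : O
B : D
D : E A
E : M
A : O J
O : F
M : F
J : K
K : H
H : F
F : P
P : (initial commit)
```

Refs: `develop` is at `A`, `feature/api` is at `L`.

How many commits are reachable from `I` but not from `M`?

11

Reachable from I: {A, B, D, E, F, G, H, I, J, K, M, N, O, P}.
Reachable from M: {F, M, P}.
In I's history but not M's: {A, B, D, E, G, H, I, J, K, N, O} — 11 commits.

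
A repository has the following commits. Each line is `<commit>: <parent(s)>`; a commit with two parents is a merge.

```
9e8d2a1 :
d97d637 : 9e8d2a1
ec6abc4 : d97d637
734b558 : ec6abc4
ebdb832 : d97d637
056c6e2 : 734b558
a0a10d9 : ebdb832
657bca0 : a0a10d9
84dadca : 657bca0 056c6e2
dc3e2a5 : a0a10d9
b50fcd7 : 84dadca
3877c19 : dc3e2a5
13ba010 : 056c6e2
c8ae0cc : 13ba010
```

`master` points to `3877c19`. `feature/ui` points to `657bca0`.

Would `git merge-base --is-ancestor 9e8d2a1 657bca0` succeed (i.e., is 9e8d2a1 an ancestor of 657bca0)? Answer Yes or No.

Yes

Ancestors of 657bca0 (commits reachable by following parents): {657bca0, 9e8d2a1, a0a10d9, d97d637, ebdb832}.
9e8d2a1 is in that set, so it is an ancestor of 657bca0.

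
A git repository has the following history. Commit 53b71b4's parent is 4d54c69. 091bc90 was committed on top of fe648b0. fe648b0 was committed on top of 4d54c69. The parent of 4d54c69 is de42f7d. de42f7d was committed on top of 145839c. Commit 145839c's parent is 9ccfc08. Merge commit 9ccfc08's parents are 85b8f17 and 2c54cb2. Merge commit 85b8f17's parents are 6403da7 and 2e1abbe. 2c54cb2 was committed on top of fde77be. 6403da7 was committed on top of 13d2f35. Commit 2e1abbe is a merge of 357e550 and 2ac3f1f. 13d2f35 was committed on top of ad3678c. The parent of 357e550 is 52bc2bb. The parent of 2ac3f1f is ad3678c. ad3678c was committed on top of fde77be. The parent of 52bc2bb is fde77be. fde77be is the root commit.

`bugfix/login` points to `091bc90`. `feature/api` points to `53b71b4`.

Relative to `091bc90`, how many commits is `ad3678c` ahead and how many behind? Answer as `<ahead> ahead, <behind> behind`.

Reachable from ad3678c: {ad3678c, fde77be}.
Reachable from 091bc90: {091bc90, 13d2f35, 145839c, 2ac3f1f, 2c54cb2, 2e1abbe, 357e550, 4d54c69, 52bc2bb, 6403da7, 85b8f17, 9ccfc08, ad3678c, de42f7d, fde77be, fe648b0}.
Only in ad3678c's history (ahead): {} — 0.
Only in 091bc90's history (behind): {091bc90, 13d2f35, 145839c, 2ac3f1f, 2c54cb2, 2e1abbe, 357e550, 4d54c69, 52bc2bb, 6403da7, 85b8f17, 9ccfc08, de42f7d, fe648b0} — 14.

0 ahead, 14 behind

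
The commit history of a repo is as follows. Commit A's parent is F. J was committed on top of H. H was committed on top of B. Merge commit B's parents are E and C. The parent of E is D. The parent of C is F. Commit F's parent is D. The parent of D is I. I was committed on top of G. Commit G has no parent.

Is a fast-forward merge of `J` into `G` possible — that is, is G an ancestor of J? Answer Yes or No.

A fast-forward from G to J is possible iff G is an ancestor of J.
Ancestors of J: {B, C, D, E, F, G, H, I, J}.
G is among them, so fast-forward is possible.

Yes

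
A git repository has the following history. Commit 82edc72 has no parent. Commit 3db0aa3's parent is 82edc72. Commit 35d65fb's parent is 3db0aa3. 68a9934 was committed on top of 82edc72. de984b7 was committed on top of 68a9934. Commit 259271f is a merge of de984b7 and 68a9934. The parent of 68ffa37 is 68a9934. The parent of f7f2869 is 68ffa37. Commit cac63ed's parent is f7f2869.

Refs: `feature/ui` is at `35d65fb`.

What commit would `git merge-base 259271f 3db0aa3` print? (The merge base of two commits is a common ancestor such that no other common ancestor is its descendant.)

Ancestors of 259271f: {259271f, 68a9934, 82edc72, de984b7}.
Ancestors of 3db0aa3: {3db0aa3, 82edc72}.
Common ancestors: {82edc72}.
The only common ancestor is 82edc72, so it is the merge base.

82edc72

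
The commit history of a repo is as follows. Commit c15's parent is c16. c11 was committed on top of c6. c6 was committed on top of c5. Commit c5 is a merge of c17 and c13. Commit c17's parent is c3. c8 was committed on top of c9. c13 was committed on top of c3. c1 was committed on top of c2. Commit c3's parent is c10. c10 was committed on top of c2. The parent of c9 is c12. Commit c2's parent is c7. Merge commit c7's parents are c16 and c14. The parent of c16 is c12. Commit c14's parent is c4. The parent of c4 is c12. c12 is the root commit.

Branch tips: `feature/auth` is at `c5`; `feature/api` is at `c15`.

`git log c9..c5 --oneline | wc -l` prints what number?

Reachable from c5: {c10, c12, c13, c14, c16, c17, c2, c3, c4, c5, c7}.
Reachable from c9: {c12, c9}.
In c5's history but not c9's: {c10, c13, c14, c16, c17, c2, c3, c4, c5, c7} — 10 commits.

10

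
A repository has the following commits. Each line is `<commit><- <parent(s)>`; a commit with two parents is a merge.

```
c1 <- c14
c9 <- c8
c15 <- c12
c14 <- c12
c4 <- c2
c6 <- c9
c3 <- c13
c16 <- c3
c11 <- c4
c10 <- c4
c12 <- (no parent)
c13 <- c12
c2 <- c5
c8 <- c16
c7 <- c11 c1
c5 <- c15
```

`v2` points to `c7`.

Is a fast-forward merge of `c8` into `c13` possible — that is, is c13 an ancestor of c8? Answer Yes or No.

Yes

A fast-forward from c13 to c8 is possible iff c13 is an ancestor of c8.
Ancestors of c8: {c12, c13, c16, c3, c8}.
c13 is among them, so fast-forward is possible.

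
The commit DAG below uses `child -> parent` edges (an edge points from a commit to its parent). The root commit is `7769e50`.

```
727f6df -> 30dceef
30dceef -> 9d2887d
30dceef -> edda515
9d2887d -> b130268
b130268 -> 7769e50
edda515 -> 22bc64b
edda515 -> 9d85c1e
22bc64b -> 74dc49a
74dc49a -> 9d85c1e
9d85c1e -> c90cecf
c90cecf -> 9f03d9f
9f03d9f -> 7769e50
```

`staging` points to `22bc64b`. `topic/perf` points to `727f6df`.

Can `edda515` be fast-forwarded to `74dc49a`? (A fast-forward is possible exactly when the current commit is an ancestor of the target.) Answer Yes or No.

No

A fast-forward from edda515 to 74dc49a is possible iff edda515 is an ancestor of 74dc49a.
Ancestors of 74dc49a: {74dc49a, 7769e50, 9d85c1e, 9f03d9f, c90cecf}.
edda515 is not among them, so fast-forward is not possible.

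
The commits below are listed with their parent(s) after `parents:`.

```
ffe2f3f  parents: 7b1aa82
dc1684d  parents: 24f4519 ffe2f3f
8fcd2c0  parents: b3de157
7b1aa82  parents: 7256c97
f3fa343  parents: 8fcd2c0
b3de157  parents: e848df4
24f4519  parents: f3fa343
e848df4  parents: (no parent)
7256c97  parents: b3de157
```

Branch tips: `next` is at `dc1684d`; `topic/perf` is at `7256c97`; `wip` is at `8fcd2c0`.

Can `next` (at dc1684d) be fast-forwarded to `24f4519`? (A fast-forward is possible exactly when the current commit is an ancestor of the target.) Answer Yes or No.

No

A fast-forward from dc1684d to 24f4519 is possible iff dc1684d is an ancestor of 24f4519.
Ancestors of 24f4519: {24f4519, 8fcd2c0, b3de157, e848df4, f3fa343}.
dc1684d is not among them, so fast-forward is not possible.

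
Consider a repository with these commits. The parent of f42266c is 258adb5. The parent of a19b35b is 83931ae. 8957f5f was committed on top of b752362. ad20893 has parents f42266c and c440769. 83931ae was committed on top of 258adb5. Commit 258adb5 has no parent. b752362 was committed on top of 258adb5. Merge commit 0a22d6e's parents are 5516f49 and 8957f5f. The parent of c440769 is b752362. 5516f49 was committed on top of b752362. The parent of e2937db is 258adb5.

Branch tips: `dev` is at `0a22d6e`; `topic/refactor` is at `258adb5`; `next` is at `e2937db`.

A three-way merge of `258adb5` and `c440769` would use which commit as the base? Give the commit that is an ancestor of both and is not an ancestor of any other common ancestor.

Ancestors of 258adb5: {258adb5}.
Ancestors of c440769: {258adb5, b752362, c440769}.
Common ancestors: {258adb5}.
The only common ancestor is 258adb5, so it is the merge base.

258adb5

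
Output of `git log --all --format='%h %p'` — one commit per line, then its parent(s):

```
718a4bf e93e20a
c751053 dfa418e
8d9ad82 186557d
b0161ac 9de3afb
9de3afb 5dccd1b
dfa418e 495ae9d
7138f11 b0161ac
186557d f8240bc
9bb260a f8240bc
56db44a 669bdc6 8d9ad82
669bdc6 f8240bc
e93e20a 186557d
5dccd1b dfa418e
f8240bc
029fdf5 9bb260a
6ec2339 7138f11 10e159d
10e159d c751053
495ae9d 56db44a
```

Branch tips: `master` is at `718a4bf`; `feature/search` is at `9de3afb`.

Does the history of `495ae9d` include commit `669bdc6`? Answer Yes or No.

Yes

Ancestors of 495ae9d (commits reachable by following parents): {186557d, 495ae9d, 56db44a, 669bdc6, 8d9ad82, f8240bc}.
669bdc6 is in that set, so it is an ancestor of 495ae9d.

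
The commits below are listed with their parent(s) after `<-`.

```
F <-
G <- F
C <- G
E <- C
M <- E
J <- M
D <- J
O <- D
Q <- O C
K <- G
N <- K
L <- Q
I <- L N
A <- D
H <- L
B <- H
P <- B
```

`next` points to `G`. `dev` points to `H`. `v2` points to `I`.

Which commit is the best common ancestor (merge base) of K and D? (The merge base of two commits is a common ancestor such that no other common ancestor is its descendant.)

G

Ancestors of K: {F, G, K}.
Ancestors of D: {C, D, E, F, G, J, M}.
Common ancestors: {F, G}.
Among these, G is not an ancestor of any other common ancestor — it is the merge base.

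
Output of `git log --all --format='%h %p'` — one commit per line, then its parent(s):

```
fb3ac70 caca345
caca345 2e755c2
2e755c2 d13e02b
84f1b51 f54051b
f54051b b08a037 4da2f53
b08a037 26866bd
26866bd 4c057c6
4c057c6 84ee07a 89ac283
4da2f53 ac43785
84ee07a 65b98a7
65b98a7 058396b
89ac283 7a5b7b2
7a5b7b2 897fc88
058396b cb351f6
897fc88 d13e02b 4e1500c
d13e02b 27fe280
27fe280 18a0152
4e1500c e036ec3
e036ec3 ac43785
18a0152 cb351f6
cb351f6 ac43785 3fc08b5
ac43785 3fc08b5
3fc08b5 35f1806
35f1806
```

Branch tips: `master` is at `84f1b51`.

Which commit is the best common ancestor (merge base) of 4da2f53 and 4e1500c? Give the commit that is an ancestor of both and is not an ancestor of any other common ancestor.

ac43785

Ancestors of 4da2f53: {35f1806, 3fc08b5, 4da2f53, ac43785}.
Ancestors of 4e1500c: {35f1806, 3fc08b5, 4e1500c, ac43785, e036ec3}.
Common ancestors: {35f1806, 3fc08b5, ac43785}.
Among these, ac43785 is not an ancestor of any other common ancestor — it is the merge base.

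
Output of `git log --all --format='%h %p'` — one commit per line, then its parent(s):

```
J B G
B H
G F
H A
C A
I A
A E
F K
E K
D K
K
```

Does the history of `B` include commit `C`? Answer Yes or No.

Ancestors of B: {A, B, E, H, K}.
C is not in that set, so it is not an ancestor of B.

No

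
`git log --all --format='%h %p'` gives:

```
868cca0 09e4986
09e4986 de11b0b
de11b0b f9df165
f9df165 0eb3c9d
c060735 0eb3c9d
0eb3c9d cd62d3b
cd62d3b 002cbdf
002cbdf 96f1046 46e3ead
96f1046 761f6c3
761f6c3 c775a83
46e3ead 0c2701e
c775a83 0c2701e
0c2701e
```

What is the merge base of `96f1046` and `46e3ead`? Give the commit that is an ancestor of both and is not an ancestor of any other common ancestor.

0c2701e

Ancestors of 96f1046: {0c2701e, 761f6c3, 96f1046, c775a83}.
Ancestors of 46e3ead: {0c2701e, 46e3ead}.
Common ancestors: {0c2701e}.
The only common ancestor is 0c2701e, so it is the merge base.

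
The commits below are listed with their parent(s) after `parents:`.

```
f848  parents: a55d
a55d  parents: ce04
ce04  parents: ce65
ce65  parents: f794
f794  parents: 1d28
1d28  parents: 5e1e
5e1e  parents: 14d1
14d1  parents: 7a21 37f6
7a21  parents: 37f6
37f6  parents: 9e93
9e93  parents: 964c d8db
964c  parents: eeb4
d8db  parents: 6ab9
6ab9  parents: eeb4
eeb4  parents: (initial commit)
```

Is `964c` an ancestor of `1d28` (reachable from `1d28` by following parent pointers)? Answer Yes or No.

Ancestors of 1d28 (commits reachable by following parents): {14d1, 1d28, 37f6, 5e1e, 6ab9, 7a21, 964c, 9e93, d8db, eeb4}.
964c is in that set, so it is an ancestor of 1d28.

Yes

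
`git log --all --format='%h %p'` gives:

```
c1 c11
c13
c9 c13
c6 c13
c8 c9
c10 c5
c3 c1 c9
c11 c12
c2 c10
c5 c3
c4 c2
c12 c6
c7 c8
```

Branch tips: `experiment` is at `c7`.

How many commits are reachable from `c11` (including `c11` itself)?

4

Walking parent pointers from c11: reachable set = {c11, c12, c13, c6}.
That is 4 commits.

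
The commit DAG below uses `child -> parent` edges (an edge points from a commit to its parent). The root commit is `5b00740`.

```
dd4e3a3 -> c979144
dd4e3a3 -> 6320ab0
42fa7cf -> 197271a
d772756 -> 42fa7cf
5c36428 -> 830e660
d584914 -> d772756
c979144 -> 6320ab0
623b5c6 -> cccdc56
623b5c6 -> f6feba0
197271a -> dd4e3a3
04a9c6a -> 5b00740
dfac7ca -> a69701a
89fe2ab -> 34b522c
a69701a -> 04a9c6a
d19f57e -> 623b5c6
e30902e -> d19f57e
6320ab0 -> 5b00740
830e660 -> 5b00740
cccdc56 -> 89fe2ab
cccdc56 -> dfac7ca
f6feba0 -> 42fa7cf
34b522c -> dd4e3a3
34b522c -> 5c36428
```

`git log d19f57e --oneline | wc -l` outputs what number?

Walking parent pointers from d19f57e: reachable set = {04a9c6a, 197271a, 34b522c, 42fa7cf, 5b00740, 5c36428, 623b5c6, 6320ab0, 830e660, 89fe2ab, a69701a, c979144, cccdc56, d19f57e, dd4e3a3, dfac7ca, f6feba0}.
That is 17 commits.

17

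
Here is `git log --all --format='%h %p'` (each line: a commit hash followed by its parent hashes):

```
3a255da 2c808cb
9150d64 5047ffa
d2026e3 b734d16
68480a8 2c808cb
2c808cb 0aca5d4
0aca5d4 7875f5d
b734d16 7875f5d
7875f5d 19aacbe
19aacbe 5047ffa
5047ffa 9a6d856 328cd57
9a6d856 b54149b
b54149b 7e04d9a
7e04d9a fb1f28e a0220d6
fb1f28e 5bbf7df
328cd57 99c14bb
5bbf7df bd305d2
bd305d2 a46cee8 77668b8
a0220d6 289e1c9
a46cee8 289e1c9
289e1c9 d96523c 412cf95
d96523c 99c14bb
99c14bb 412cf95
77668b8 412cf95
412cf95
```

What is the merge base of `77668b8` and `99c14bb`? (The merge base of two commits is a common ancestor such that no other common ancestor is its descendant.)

Ancestors of 77668b8: {412cf95, 77668b8}.
Ancestors of 99c14bb: {412cf95, 99c14bb}.
Common ancestors: {412cf95}.
The only common ancestor is 412cf95, so it is the merge base.

412cf95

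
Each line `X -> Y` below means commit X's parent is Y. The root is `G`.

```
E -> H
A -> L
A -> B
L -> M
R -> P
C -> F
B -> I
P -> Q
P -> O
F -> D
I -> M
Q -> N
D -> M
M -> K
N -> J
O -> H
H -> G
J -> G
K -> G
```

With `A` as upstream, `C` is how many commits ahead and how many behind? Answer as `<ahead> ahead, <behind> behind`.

3 ahead, 4 behind

Reachable from C: {C, D, F, G, K, M}.
Reachable from A: {A, B, G, I, K, L, M}.
Only in C's history (ahead): {C, D, F} — 3.
Only in A's history (behind): {A, B, I, L} — 4.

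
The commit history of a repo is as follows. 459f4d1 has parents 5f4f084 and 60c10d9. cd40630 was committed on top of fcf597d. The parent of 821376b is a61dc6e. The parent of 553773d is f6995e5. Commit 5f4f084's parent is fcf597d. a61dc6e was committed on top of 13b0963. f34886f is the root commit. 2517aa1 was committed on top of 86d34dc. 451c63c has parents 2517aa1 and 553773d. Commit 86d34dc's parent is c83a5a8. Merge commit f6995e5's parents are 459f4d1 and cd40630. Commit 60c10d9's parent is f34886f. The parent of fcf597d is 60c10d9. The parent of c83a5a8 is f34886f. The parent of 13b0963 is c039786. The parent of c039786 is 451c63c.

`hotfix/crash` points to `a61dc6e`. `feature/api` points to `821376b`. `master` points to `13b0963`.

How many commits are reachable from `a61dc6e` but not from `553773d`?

7

Reachable from a61dc6e: {13b0963, 2517aa1, 451c63c, 459f4d1, 553773d, 5f4f084, 60c10d9, 86d34dc, a61dc6e, c039786, c83a5a8, cd40630, f34886f, f6995e5, fcf597d}.
Reachable from 553773d: {459f4d1, 553773d, 5f4f084, 60c10d9, cd40630, f34886f, f6995e5, fcf597d}.
In a61dc6e's history but not 553773d's: {13b0963, 2517aa1, 451c63c, 86d34dc, a61dc6e, c039786, c83a5a8} — 7 commits.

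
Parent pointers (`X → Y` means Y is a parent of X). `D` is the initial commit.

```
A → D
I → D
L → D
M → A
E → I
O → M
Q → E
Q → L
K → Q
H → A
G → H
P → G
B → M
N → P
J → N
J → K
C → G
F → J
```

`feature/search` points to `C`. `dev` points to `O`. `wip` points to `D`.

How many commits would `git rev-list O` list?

4

Walking parent pointers from O: reachable set = {A, D, M, O}.
That is 4 commits.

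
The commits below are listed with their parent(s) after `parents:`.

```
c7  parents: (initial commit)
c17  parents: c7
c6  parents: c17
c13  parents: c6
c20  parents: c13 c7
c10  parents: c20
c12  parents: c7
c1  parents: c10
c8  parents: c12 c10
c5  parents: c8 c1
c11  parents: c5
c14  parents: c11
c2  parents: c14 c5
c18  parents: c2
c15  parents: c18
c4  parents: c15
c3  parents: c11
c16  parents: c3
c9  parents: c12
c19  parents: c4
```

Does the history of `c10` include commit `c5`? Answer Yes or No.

No

Ancestors of c10: {c10, c13, c17, c20, c6, c7}.
c5 is not in that set, so it is not an ancestor of c10.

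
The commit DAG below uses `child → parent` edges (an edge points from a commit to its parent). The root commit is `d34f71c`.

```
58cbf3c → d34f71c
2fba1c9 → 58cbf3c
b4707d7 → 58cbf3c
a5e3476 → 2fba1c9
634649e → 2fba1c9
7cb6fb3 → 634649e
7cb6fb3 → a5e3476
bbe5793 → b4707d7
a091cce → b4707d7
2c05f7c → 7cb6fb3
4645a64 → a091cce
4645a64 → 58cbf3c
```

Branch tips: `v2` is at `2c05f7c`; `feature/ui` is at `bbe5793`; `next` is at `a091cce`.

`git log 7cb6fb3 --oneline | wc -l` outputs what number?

6

Walking parent pointers from 7cb6fb3: reachable set = {2fba1c9, 58cbf3c, 634649e, 7cb6fb3, a5e3476, d34f71c}.
That is 6 commits.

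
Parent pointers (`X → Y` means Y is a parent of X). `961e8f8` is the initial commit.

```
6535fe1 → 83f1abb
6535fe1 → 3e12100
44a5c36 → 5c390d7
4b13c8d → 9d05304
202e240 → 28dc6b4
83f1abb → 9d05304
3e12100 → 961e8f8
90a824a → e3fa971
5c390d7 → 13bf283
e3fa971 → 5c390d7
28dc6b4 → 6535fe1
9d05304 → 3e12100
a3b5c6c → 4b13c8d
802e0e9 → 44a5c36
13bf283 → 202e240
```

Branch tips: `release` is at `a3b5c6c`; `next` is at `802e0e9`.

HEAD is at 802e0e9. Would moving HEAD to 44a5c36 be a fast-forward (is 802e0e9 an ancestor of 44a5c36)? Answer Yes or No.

No

A fast-forward from 802e0e9 to 44a5c36 is possible iff 802e0e9 is an ancestor of 44a5c36.
Ancestors of 44a5c36: {13bf283, 202e240, 28dc6b4, 3e12100, 44a5c36, 5c390d7, 6535fe1, 83f1abb, 961e8f8, 9d05304}.
802e0e9 is not among them, so fast-forward is not possible.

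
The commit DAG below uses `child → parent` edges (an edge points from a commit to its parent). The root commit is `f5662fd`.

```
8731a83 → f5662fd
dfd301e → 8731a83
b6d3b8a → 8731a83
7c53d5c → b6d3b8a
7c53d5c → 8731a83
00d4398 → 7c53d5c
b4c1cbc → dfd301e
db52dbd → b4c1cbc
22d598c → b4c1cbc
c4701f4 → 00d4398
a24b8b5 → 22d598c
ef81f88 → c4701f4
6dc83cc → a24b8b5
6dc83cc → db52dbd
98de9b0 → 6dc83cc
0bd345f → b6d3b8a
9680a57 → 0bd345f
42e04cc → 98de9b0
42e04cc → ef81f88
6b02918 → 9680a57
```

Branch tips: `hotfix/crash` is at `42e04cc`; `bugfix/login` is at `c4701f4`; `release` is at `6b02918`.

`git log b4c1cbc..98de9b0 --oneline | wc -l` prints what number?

Reachable from 98de9b0: {22d598c, 6dc83cc, 8731a83, 98de9b0, a24b8b5, b4c1cbc, db52dbd, dfd301e, f5662fd}.
Reachable from b4c1cbc: {8731a83, b4c1cbc, dfd301e, f5662fd}.
In 98de9b0's history but not b4c1cbc's: {22d598c, 6dc83cc, 98de9b0, a24b8b5, db52dbd} — 5 commits.

5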